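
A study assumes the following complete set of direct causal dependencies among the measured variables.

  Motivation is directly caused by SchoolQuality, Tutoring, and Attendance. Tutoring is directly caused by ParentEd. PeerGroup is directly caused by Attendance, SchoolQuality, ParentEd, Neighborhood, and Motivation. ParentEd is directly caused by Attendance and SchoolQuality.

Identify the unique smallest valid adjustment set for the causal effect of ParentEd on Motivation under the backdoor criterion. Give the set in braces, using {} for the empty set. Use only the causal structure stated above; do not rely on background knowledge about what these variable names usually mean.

Variables eligible for adjustment (non-descendants of ParentEd, excluding ParentEd and Motivation): {Attendance, Neighborhood, SchoolQuality}.
Backdoor paths from ParentEd to Motivation:
  P1: ParentEd <- Attendance -> Motivation
  P2: ParentEd <- Attendance -> PeerGroup <- SchoolQuality -> Motivation
  P3: ParentEd <- Attendance -> PeerGroup <- Motivation
  P4: ParentEd <- SchoolQuality -> Motivation
  P5: ParentEd <- SchoolQuality -> PeerGroup <- Attendance -> Motivation
  P6: ParentEd <- SchoolQuality -> PeerGroup <- Motivation
The empty set is not sufficient: P1 (ParentEd <- Attendance -> Motivation) has no collider blocking it and no conditioned non-collider, so it is open.
Try {Attendance, SchoolQuality}:
  P1: blocked at fork node Attendance ∈ conditioning set.
  P2: blocked at fork node Attendance ∈ conditioning set.
  P3: blocked at fork node Attendance ∈ conditioning set.
  P4: blocked at fork node SchoolQuality ∈ conditioning set.
  P5: blocked at fork node SchoolQuality ∈ conditioning set.
  P6: blocked at fork node SchoolQuality ∈ conditioning set.
{Attendance, SchoolQuality} contains no descendant of ParentEd and blocks every backdoor path.
Every element of {Attendance, SchoolQuality} is needed (dropping Attendance leaves P1 open; dropping SchoolQuality leaves P4 open), so no proper subset is valid.
Among all size-2 subsets of the eligible variables, only {Attendance, SchoolQuality} blocks every backdoor path, so it is the unique smallest valid adjustment set.

{Attendance, SchoolQuality}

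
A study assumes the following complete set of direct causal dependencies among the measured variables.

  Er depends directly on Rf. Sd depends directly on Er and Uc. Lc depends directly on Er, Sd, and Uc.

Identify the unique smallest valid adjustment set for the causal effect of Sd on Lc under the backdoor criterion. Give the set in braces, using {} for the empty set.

{Er, Uc}

Variables eligible for adjustment (non-descendants of Sd, excluding Sd and Lc): {Er, Rf, Uc}.
Backdoor paths from Sd to Lc:
  P1: Sd <- Uc -> Lc
  P2: Sd <- Er -> Lc
The empty set is not sufficient: P1 (Sd <- Uc -> Lc) has no collider blocking it and no conditioned non-collider, so it is open.
Try {Er, Uc}:
  P1: blocked at fork node Uc ∈ conditioning set.
  P2: blocked at fork node Er ∈ conditioning set.
{Er, Uc} contains no descendant of Sd and blocks every backdoor path.
Every element of {Er, Uc} is needed (dropping Er leaves P2 open; dropping Uc leaves P1 open), so no proper subset is valid.
Among all size-2 subsets of the eligible variables, only {Er, Uc} blocks every backdoor path, so it is the unique smallest valid adjustment set.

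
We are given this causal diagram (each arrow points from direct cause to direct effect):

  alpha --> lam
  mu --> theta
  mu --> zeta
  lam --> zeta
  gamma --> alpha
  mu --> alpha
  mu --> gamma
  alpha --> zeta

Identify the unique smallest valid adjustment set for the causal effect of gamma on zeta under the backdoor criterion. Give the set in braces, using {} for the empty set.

{mu}

Variables eligible for adjustment (non-descendants of gamma, excluding gamma and zeta): {mu, theta}.
Backdoor paths from gamma to zeta:
  P1: gamma <- mu -> alpha -> lam -> zeta
  P2: gamma <- mu -> alpha -> zeta
  P3: gamma <- mu -> zeta
The empty set is not sufficient: P1 (gamma <- mu -> alpha -> lam -> zeta) has no collider blocking it and no conditioned non-collider, so it is open.
Try {mu}:
  P1: blocked at fork node mu ∈ conditioning set.
  P2: blocked at fork node mu ∈ conditioning set.
  P3: blocked at fork node mu ∈ conditioning set.
{mu} contains no descendant of gamma and blocks every backdoor path.
No other singleton works — e.g. {theta} leaves P1 open — so {mu} is the unique smallest valid adjustment set.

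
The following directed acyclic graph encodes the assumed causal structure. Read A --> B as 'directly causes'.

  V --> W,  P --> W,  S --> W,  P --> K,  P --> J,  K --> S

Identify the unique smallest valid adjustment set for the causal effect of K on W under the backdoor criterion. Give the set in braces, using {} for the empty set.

{P}

Variables eligible for adjustment (non-descendants of K, excluding K and W): {J, P, V}.
Backdoor paths from K to W:
  P1: K <- P -> W
The empty set is not sufficient: P1 (K <- P -> W) has no collider blocking it and no conditioned non-collider, so it is open.
Try {P}:
  P1: blocked at fork node P ∈ conditioning set.
{P} contains no descendant of K and blocks every backdoor path.
No other singleton works — e.g. {J} leaves P1 open — so {P} is the unique smallest valid adjustment set.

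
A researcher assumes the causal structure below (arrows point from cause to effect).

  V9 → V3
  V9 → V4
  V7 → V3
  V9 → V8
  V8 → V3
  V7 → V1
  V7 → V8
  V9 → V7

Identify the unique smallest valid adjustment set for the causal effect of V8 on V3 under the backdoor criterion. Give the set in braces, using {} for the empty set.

{V7, V9}

Variables eligible for adjustment (non-descendants of V8, excluding V8 and V3): {V1, V4, V7, V9}.
Backdoor paths from V8 to V3:
  P1: V8 <- V9 -> V7 -> V3
  P2: V8 <- V9 -> V3
  P3: V8 <- V7 <- V9 -> V3
  P4: V8 <- V7 -> V3
The empty set is not sufficient: P1 (V8 <- V9 -> V7 -> V3) has no collider blocking it and no conditioned non-collider, so it is open.
Try {V7, V9}:
  P1: blocked at fork node V9 ∈ conditioning set.
  P2: blocked at fork node V9 ∈ conditioning set.
  P3: blocked at chain node V7 ∈ conditioning set.
  P4: blocked at fork node V7 ∈ conditioning set.
{V7, V9} contains no descendant of V8 and blocks every backdoor path.
Every element of {V7, V9} is needed (dropping V7 leaves P4 open; dropping V9 leaves P2 open), so no proper subset is valid.
Among all size-2 subsets of the eligible variables, only {V7, V9} blocks every backdoor path, so it is the unique smallest valid adjustment set.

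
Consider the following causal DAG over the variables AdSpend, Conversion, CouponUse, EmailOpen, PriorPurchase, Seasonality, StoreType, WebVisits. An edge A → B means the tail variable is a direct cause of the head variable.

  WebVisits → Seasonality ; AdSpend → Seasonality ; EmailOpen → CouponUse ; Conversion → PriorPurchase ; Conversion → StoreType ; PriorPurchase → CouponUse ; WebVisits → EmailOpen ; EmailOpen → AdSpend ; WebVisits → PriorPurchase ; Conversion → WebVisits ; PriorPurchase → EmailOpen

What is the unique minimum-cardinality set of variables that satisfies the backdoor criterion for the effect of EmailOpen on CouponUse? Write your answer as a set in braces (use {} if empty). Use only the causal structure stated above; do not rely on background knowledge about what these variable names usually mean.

{PriorPurchase}

Variables eligible for adjustment (non-descendants of EmailOpen, excluding EmailOpen and CouponUse): {Conversion, PriorPurchase, StoreType, WebVisits}.
Backdoor paths from EmailOpen to CouponUse:
  P1: EmailOpen <- WebVisits <- Conversion -> PriorPurchase -> CouponUse
  P2: EmailOpen <- WebVisits -> PriorPurchase -> CouponUse
  P3: EmailOpen <- PriorPurchase -> CouponUse
The empty set is not sufficient: P1 (EmailOpen <- WebVisits <- Conversion -> PriorPurchase -> CouponUse) has no collider blocking it and no conditioned non-collider, so it is open.
Try {PriorPurchase}:
  P1: blocked at chain node PriorPurchase ∈ conditioning set.
  P2: blocked at chain node PriorPurchase ∈ conditioning set.
  P3: blocked at fork node PriorPurchase ∈ conditioning set.
{PriorPurchase} contains no descendant of EmailOpen and blocks every backdoor path.
No other singleton works — e.g. {Conversion} leaves P2 open — so {PriorPurchase} is the unique smallest valid adjustment set.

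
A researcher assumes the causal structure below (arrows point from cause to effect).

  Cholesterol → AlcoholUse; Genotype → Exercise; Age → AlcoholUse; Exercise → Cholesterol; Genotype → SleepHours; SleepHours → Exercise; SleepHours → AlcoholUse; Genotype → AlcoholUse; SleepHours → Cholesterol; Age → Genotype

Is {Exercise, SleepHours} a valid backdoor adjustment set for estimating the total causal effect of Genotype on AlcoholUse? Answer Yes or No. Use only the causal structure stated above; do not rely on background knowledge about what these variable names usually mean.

No

Backdoor paths from Genotype to AlcoholUse (paths whose first edge points into Genotype):
  P1: Genotype <- Age -> AlcoholUse
Condition 1 (no descendant of Genotype in the set): FAILS — Exercise and SleepHours are descendants of Genotype.
Condition 2 (every backdoor path blocked by {Exercise, SleepHours}):
  P1: open — no interior node is in the conditioning set.
{Exercise, SleepHours} does not satisfy the backdoor criterion.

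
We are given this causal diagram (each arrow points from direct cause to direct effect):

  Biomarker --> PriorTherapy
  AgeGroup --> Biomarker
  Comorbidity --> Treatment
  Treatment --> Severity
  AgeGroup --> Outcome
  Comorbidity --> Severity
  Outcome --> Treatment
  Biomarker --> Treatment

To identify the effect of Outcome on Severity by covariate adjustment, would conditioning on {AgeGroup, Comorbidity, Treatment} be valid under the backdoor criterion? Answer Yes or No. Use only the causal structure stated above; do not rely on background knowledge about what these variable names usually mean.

No

Backdoor paths from Outcome to Severity (paths whose first edge points into Outcome):
  P1: Outcome <- AgeGroup -> Biomarker -> Treatment <- Comorbidity -> Severity
  P2: Outcome <- AgeGroup -> Biomarker -> Treatment -> Severity
Condition 1 (no descendant of Outcome in the set): FAILS — Treatment is a descendant of Outcome.
Condition 2 (every backdoor path blocked by {AgeGroup, Comorbidity, Treatment}):
  P1: blocked at fork node AgeGroup ∈ conditioning set.
  P2: blocked at fork node AgeGroup ∈ conditioning set.
{AgeGroup, Comorbidity, Treatment} does not satisfy the backdoor criterion.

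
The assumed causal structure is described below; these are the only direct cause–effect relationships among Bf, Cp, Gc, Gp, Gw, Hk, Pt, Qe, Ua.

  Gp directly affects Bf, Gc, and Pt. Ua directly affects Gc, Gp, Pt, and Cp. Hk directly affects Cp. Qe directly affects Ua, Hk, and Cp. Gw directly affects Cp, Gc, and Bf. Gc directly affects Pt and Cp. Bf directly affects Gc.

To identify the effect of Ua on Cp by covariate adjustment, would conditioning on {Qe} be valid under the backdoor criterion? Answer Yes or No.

Yes

Backdoor paths from Ua to Cp (paths whose first edge points into Ua):
  P1: Ua <- Qe -> Hk -> Cp
  P2: Ua <- Qe -> Cp
Condition 1 (no descendant of Ua in the set): holds — descendants of Ua are {Bf, Cp, Gc, Gp, Pt}; none are in {Qe}.
Condition 2 (every backdoor path blocked by {Qe}):
  P1: blocked at fork node Qe ∈ conditioning set.
  P2: blocked at fork node Qe ∈ conditioning set.
{Qe} satisfies the backdoor criterion.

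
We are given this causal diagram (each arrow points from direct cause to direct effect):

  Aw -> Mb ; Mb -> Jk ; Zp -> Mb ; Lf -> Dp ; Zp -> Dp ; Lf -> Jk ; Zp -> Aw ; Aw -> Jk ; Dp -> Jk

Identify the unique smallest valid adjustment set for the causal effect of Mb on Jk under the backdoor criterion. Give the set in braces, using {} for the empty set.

Variables eligible for adjustment (non-descendants of Mb, excluding Mb and Jk): {Aw, Dp, Lf, Zp}.
Backdoor paths from Mb to Jk:
  P1: Mb <- Zp -> Aw -> Jk
  P2: Mb <- Zp -> Dp <- Lf -> Jk
  P3: Mb <- Zp -> Dp -> Jk
  P4: Mb <- Aw <- Zp -> Dp <- Lf -> Jk
  P5: Mb <- Aw <- Zp -> Dp -> Jk
  P6: Mb <- Aw -> Jk
The empty set is not sufficient: P1 (Mb <- Zp -> Aw -> Jk) has no collider blocking it and no conditioned non-collider, so it is open.
Try {Aw, Zp}:
  P1: blocked at fork node Zp ∈ conditioning set.
  P2: blocked at fork node Zp ∈ conditioning set.
  P3: blocked at fork node Zp ∈ conditioning set.
  P4: blocked at chain node Aw ∈ conditioning set.
  P5: blocked at chain node Aw ∈ conditioning set.
  P6: blocked at fork node Aw ∈ conditioning set.
{Aw, Zp} contains no descendant of Mb and blocks every backdoor path.
Every element of {Aw, Zp} is needed (dropping Aw leaves P6 open; dropping Zp leaves P3 open), so no proper subset is valid.
Among all size-2 subsets of the eligible variables, only {Aw, Zp} blocks every backdoor path, so it is the unique smallest valid adjustment set.

{Aw, Zp}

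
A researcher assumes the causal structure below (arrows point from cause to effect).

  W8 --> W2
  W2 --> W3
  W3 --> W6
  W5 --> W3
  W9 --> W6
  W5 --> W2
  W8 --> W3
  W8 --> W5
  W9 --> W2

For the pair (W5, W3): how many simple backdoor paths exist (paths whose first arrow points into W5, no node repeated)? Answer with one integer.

A backdoor path from W5 to W3 is any simple undirected path whose first edge points into W5 (i.e. leaves W5 via a parent).
Parents of W5: {W8}.
Enumerating:
  P1: W5 <- W8 -> W2 <- W9 -> W6 <- W3
  P2: W5 <- W8 -> W2 -> W3
  P3: W5 <- W8 -> W3
That exhausts the simple backdoor paths. Count: 3.

3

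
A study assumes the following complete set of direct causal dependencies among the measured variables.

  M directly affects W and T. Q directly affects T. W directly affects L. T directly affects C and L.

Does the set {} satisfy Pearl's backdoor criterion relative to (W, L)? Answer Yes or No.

No

Backdoor paths from W to L (paths whose first edge points into W):
  P1: W <- M -> T -> L
Condition 1 (no descendant of W in the set): holds — descendants of W are {L}; none are in {}.
Condition 2 (every backdoor path blocked by {}):
  P1: open — no interior node is in the conditioning set.
{} does not satisfy the backdoor criterion.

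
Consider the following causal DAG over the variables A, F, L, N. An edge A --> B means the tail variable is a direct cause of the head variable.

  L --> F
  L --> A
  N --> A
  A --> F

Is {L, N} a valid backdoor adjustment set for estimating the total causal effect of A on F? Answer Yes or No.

Backdoor paths from A to F (paths whose first edge points into A):
  P1: A <- L -> F
Condition 1 (no descendant of A in the set): holds — descendants of A are {F}; none are in {L, N}.
Condition 2 (every backdoor path blocked by {L, N}):
  P1: blocked at fork node L ∈ conditioning set.
{L, N} satisfies the backdoor criterion.

Yes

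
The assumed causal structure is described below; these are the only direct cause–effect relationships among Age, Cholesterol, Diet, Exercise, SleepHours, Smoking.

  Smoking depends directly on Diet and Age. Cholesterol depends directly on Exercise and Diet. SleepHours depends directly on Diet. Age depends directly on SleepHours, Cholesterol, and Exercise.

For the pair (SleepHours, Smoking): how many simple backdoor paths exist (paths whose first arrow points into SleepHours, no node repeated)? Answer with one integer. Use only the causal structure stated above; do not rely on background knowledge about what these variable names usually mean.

3

A backdoor path from SleepHours to Smoking is any simple undirected path whose first edge points into SleepHours (i.e. leaves SleepHours via a parent).
Parents of SleepHours: {Diet}.
Enumerating:
  P1: SleepHours <- Diet -> Cholesterol <- Exercise -> Age -> Smoking
  P2: SleepHours <- Diet -> Cholesterol -> Age -> Smoking
  P3: SleepHours <- Diet -> Smoking
That exhausts the simple backdoor paths. Count: 3.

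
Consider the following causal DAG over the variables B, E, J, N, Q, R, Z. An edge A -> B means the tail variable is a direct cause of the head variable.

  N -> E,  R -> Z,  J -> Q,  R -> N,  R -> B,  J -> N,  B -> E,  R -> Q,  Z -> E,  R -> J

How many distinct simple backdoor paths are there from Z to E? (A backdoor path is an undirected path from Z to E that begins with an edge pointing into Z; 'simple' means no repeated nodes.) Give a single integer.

A backdoor path from Z to E is any simple undirected path whose first edge points into Z (i.e. leaves Z via a parent).
Parents of Z: {R}.
Enumerating:
  P1: Z <- R -> J -> N -> E
  P2: Z <- R -> Q <- J -> N -> E
  P3: Z <- R -> N -> E
  P4: Z <- R -> B -> E
That exhausts the simple backdoor paths. Count: 4.

4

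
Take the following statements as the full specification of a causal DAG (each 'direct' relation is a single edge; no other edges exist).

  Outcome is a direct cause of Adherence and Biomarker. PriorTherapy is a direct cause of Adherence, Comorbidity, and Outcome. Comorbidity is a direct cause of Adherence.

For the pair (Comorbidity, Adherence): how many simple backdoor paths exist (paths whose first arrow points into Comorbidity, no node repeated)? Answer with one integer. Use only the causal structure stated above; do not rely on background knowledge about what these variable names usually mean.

2

A backdoor path from Comorbidity to Adherence is any simple undirected path whose first edge points into Comorbidity (i.e. leaves Comorbidity via a parent).
Parents of Comorbidity: {PriorTherapy}.
Enumerating:
  P1: Comorbidity <- PriorTherapy -> Outcome -> Adherence
  P2: Comorbidity <- PriorTherapy -> Adherence
That exhausts the simple backdoor paths. Count: 2.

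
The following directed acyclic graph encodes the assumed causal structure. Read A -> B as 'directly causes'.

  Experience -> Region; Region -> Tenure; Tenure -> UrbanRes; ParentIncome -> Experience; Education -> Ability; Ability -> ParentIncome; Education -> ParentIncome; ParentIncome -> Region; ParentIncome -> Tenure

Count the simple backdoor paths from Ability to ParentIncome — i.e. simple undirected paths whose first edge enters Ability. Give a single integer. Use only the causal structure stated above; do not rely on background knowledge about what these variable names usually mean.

A backdoor path from Ability to ParentIncome is any simple undirected path whose first edge points into Ability (i.e. leaves Ability via a parent).
Parents of Ability: {Education}.
Enumerating:
  P1: Ability <- Education -> ParentIncome
That exhausts the simple backdoor paths. Count: 1.

1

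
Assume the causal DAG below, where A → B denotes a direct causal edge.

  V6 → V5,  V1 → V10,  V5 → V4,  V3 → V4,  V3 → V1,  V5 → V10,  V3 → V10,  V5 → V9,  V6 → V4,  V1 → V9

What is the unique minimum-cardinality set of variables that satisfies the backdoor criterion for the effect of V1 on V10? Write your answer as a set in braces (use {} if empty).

Variables eligible for adjustment (non-descendants of V1, excluding V1 and V10): {V3, V4, V5, V6}.
Backdoor paths from V1 to V10:
  P1: V1 <- V3 -> V4 <- V6 -> V5 -> V10
  P2: V1 <- V3 -> V4 <- V5 -> V10
  P3: V1 <- V3 -> V10
The empty set is not sufficient: P3 (V1 <- V3 -> V10) has no collider blocking it and no conditioned non-collider, so it is open.
Try {V3}:
  P1: blocked at fork node V3 ∈ conditioning set.
  P2: blocked at fork node V3 ∈ conditioning set.
  P3: blocked at fork node V3 ∈ conditioning set.
{V3} contains no descendant of V1 and blocks every backdoor path.
No other singleton works — e.g. {V6} leaves P3 open — so {V3} is the unique smallest valid adjustment set.

{V3}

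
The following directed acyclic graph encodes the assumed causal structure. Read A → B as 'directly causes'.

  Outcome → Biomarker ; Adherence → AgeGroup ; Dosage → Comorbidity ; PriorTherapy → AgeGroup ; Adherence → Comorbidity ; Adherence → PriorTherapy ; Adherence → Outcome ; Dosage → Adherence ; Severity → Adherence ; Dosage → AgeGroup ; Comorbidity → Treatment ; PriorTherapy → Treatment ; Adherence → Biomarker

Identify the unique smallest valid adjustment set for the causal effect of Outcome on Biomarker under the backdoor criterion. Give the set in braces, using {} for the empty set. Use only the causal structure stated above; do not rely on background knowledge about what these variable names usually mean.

{Adherence}

Variables eligible for adjustment (non-descendants of Outcome, excluding Outcome and Biomarker): {Adherence, AgeGroup, Comorbidity, Dosage, PriorTherapy, Severity, Treatment}.
Backdoor paths from Outcome to Biomarker:
  P1: Outcome <- Adherence -> Biomarker
The empty set is not sufficient: P1 (Outcome <- Adherence -> Biomarker) has no collider blocking it and no conditioned non-collider, so it is open.
Try {Adherence}:
  P1: blocked at fork node Adherence ∈ conditioning set.
{Adherence} contains no descendant of Outcome and blocks every backdoor path.
No other singleton works — e.g. {Severity} leaves P1 open — so {Adherence} is the unique smallest valid adjustment set.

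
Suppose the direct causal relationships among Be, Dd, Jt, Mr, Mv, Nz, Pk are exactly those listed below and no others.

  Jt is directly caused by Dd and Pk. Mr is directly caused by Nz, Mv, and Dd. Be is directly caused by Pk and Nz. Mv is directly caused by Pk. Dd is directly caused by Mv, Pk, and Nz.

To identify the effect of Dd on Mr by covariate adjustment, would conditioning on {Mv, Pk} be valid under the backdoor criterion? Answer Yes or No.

No

Backdoor paths from Dd to Mr (paths whose first edge points into Dd):
  P1: Dd <- Pk -> Mv -> Mr
  P2: Dd <- Pk -> Be <- Nz -> Mr
  P3: Dd <- Mv <- Pk -> Be <- Nz -> Mr
  P4: Dd <- Mv -> Mr
  P5: Dd <- Nz -> Be <- Pk -> Mv -> Mr
  P6: Dd <- Nz -> Mr
Condition 1 (no descendant of Dd in the set): holds — descendants of Dd are {Jt, Mr}; none are in {Mv, Pk}.
Condition 2 (every backdoor path blocked by {Mv, Pk}):
  P1: blocked at fork node Pk ∈ conditioning set.
  P2: blocked at fork node Pk ∈ conditioning set.
  P3: blocked at chain node Mv ∈ conditioning set.
  P4: blocked at fork node Mv ∈ conditioning set.
  P5: blocked at collider Be (neither it nor any descendant is in the conditioning set).
  P6: open — no interior node is in the conditioning set.
{Mv, Pk} does not satisfy the backdoor criterion.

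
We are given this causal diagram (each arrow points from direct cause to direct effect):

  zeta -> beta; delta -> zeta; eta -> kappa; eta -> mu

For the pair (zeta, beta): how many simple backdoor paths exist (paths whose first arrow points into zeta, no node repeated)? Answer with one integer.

A backdoor path from zeta to beta is any simple undirected path whose first edge points into zeta (i.e. leaves zeta via a parent).
Parents of zeta: {delta}.
No simple path from any parent of zeta reaches beta without revisiting zeta, so there are no backdoor paths.

0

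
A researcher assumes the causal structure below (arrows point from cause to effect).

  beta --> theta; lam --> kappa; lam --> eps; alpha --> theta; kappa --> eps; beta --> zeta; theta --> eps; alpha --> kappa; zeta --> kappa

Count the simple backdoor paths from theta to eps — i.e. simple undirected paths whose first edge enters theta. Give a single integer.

A backdoor path from theta to eps is any simple undirected path whose first edge points into theta (i.e. leaves theta via a parent).
Parents of theta: {alpha, beta}.
Enumerating:
  P1: theta <- beta -> zeta -> kappa <- lam -> eps
  P2: theta <- beta -> zeta -> kappa -> eps
  P3: theta <- alpha -> kappa <- lam -> eps
  P4: theta <- alpha -> kappa -> eps
That exhausts the simple backdoor paths. Count: 4.

4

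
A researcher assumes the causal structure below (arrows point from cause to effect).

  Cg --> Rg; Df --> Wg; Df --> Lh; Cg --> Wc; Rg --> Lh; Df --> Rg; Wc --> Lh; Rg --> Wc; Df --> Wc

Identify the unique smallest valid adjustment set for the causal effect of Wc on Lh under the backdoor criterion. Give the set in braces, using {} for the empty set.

{Df, Rg}

Variables eligible for adjustment (non-descendants of Wc, excluding Wc and Lh): {Cg, Df, Rg, Wg}.
Backdoor paths from Wc to Lh:
  P1: Wc <- Df -> Rg -> Lh
  P2: Wc <- Df -> Lh
  P3: Wc <- Cg -> Rg <- Df -> Lh
  P4: Wc <- Cg -> Rg -> Lh
  P5: Wc <- Rg <- Df -> Lh
  P6: Wc <- Rg -> Lh
The empty set is not sufficient: P1 (Wc <- Df -> Rg -> Lh) has no collider blocking it and no conditioned non-collider, so it is open.
Try {Df, Rg}:
  P1: blocked at fork node Df ∈ conditioning set.
  P2: blocked at fork node Df ∈ conditioning set.
  P3: blocked at fork node Df ∈ conditioning set.
  P4: blocked at chain node Rg ∈ conditioning set.
  P5: blocked at chain node Rg ∈ conditioning set.
  P6: blocked at fork node Rg ∈ conditioning set.
{Df, Rg} contains no descendant of Wc and blocks every backdoor path.
Every element of {Df, Rg} is needed (dropping Df leaves P2 open; dropping Rg leaves P4 open), so no proper subset is valid.
Among all size-2 subsets of the eligible variables, only {Df, Rg} blocks every backdoor path, so it is the unique smallest valid adjustment set.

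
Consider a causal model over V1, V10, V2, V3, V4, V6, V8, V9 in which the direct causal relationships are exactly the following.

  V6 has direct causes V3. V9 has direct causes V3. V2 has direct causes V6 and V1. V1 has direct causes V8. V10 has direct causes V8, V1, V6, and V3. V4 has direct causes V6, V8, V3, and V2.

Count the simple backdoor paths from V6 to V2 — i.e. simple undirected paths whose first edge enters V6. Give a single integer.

7

A backdoor path from V6 to V2 is any simple undirected path whose first edge points into V6 (i.e. leaves V6 via a parent).
Parents of V6: {V3}.
Enumerating:
  P1: V6 <- V3 -> V10 <- V8 -> V1 -> V2
  P2: V6 <- V3 -> V10 <- V8 -> V4 <- V2
  P3: V6 <- V3 -> V10 <- V1 <- V8 -> V4 <- V2
  P4: V6 <- V3 -> V10 <- V1 -> V2
  P5: V6 <- V3 -> V4 <- V8 -> V1 -> V2
  P6: V6 <- V3 -> V4 <- V8 -> V10 <- V1 -> V2
  P7: V6 <- V3 -> V4 <- V2
That exhausts the simple backdoor paths. Count: 7.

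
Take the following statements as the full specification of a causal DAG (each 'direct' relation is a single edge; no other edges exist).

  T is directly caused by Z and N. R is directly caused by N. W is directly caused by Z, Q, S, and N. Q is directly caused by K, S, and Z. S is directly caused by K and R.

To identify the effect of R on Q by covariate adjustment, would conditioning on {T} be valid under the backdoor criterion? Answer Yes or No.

Backdoor paths from R to Q (paths whose first edge points into R):
  P1: R <- N -> T <- Z -> Q
  P2: R <- N -> T <- Z -> W <- S <- K -> Q
  P3: R <- N -> T <- Z -> W <- S -> Q
  P4: R <- N -> T <- Z -> W <- Q
  P5: R <- N -> W <- Z -> Q
  P6: R <- N -> W <- S <- K -> Q
  P7: R <- N -> W <- S -> Q
  P8: R <- N -> W <- Q
Condition 1 (no descendant of R in the set): holds — descendants of R are {Q, S, W}; none are in {T}.
Condition 2 (every backdoor path blocked by {T}):
  P1: open — collider(s) T are conditioned on (or have a conditioned descendant) and no non-collider on the path is in the set.
  P2: blocked at collider W (neither it nor any descendant is in the conditioning set).
  P3: blocked at collider W (neither it nor any descendant is in the conditioning set).
  P4: blocked at collider W (neither it nor any descendant is in the conditioning set).
  P5: blocked at collider W (neither it nor any descendant is in the conditioning set).
  P6: blocked at collider W (neither it nor any descendant is in the conditioning set).
  P7: blocked at collider W (neither it nor any descendant is in the conditioning set).
  P8: blocked at collider W (neither it nor any descendant is in the conditioning set).
{T} does not satisfy the backdoor criterion.

No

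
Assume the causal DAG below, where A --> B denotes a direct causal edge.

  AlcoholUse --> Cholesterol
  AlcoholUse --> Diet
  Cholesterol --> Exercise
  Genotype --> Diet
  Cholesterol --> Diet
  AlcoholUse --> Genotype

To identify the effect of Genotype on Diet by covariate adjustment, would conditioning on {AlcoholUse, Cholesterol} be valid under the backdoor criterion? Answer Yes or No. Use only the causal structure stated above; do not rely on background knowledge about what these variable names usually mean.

Yes

Backdoor paths from Genotype to Diet (paths whose first edge points into Genotype):
  P1: Genotype <- AlcoholUse -> Cholesterol -> Diet
  P2: Genotype <- AlcoholUse -> Diet
Condition 1 (no descendant of Genotype in the set): holds — descendants of Genotype are {Diet}; none are in {AlcoholUse, Cholesterol}.
Condition 2 (every backdoor path blocked by {AlcoholUse, Cholesterol}):
  P1: blocked at fork node AlcoholUse ∈ conditioning set.
  P2: blocked at fork node AlcoholUse ∈ conditioning set.
{AlcoholUse, Cholesterol} satisfies the backdoor criterion.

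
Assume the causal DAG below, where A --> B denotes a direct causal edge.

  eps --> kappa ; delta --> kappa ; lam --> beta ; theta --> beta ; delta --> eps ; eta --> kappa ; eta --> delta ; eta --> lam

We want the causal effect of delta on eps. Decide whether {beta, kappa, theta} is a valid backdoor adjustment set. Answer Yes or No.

Backdoor paths from delta to eps (paths whose first edge points into delta):
  P1: delta <- eta -> kappa <- eps
Condition 1 (no descendant of delta in the set): FAILS — kappa is a descendant of delta.
Condition 2 (every backdoor path blocked by {beta, kappa, theta}):
  P1: open — collider(s) kappa are conditioned on (or have a conditioned descendant) and no non-collider on the path is in the set.
{beta, kappa, theta} does not satisfy the backdoor criterion.

No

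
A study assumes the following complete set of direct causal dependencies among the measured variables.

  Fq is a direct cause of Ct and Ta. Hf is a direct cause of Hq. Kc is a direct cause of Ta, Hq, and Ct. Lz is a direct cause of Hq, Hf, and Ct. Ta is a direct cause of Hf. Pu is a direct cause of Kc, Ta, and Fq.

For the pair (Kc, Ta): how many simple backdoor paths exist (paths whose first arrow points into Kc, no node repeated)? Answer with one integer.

A backdoor path from Kc to Ta is any simple undirected path whose first edge points into Kc (i.e. leaves Kc via a parent).
Parents of Kc: {Pu}.
Enumerating:
  P1: Kc <- Pu -> Fq -> Ta
  P2: Kc <- Pu -> Fq -> Ct <- Lz -> Hf <- Ta
  P3: Kc <- Pu -> Fq -> Ct <- Lz -> Hq <- Hf <- Ta
  P4: Kc <- Pu -> Ta
That exhausts the simple backdoor paths. Count: 4.

4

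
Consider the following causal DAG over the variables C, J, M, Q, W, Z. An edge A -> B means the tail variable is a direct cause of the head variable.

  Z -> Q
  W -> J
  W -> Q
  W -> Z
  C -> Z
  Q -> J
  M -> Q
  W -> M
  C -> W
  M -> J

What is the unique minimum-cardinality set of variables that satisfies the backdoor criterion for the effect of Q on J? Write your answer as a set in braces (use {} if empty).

{M, W}

Variables eligible for adjustment (non-descendants of Q, excluding Q and J): {C, M, W, Z}.
Backdoor paths from Q to J:
  P1: Q <- W -> M -> J
  P2: Q <- W -> J
  P3: Q <- M <- W -> J
  P4: Q <- M -> J
  P5: Q <- Z <- C -> W -> M -> J
  P6: Q <- Z <- C -> W -> J
  P7: Q <- Z <- W -> M -> J
  P8: Q <- Z <- W -> J
The empty set is not sufficient: P1 (Q <- W -> M -> J) has no collider blocking it and no conditioned non-collider, so it is open.
Try {M, W}:
  P1: blocked at fork node W ∈ conditioning set.
  P2: blocked at fork node W ∈ conditioning set.
  P3: blocked at chain node M ∈ conditioning set.
  P4: blocked at fork node M ∈ conditioning set.
  P5: blocked at chain node W ∈ conditioning set.
  P6: blocked at chain node W ∈ conditioning set.
  P7: blocked at fork node W ∈ conditioning set.
  P8: blocked at fork node W ∈ conditioning set.
{M, W} contains no descendant of Q and blocks every backdoor path.
Every element of {M, W} is needed (dropping M leaves P4 open; dropping W leaves P2 open), so no proper subset is valid.
Among all size-2 subsets of the eligible variables, only {M, W} blocks every backdoor path, so it is the unique smallest valid adjustment set.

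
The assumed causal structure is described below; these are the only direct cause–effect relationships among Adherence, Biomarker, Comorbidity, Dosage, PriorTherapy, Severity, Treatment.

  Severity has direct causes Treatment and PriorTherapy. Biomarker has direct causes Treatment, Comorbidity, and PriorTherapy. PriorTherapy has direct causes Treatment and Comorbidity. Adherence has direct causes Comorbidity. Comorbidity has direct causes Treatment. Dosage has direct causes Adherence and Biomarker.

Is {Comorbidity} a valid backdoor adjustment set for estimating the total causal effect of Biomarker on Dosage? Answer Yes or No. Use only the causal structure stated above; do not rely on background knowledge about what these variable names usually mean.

Backdoor paths from Biomarker to Dosage (paths whose first edge points into Biomarker):
  P1: Biomarker <- Treatment -> Comorbidity -> Adherence -> Dosage
  P2: Biomarker <- Treatment -> PriorTherapy <- Comorbidity -> Adherence -> Dosage
  P3: Biomarker <- Treatment -> Severity <- PriorTherapy <- Comorbidity -> Adherence -> Dosage
  P4: Biomarker <- Comorbidity -> Adherence -> Dosage
  P5: Biomarker <- PriorTherapy <- Treatment -> Comorbidity -> Adherence -> Dosage
  P6: Biomarker <- PriorTherapy <- Comorbidity -> Adherence -> Dosage
  P7: Biomarker <- PriorTherapy -> Severity <- Treatment -> Comorbidity -> Adherence -> Dosage
Condition 1 (no descendant of Biomarker in the set): holds — descendants of Biomarker are {Dosage}; none are in {Comorbidity}.
Condition 2 (every backdoor path blocked by {Comorbidity}):
  P1: blocked at chain node Comorbidity ∈ conditioning set.
  P2: blocked at collider PriorTherapy (neither it nor any descendant is in the conditioning set).
  P3: blocked at collider Severity (neither it nor any descendant is in the conditioning set).
  P4: blocked at fork node Comorbidity ∈ conditioning set.
  P5: blocked at chain node Comorbidity ∈ conditioning set.
  P6: blocked at fork node Comorbidity ∈ conditioning set.
  P7: blocked at collider Severity (neither it nor any descendant is in the conditioning set).
{Comorbidity} satisfies the backdoor criterion.

Yes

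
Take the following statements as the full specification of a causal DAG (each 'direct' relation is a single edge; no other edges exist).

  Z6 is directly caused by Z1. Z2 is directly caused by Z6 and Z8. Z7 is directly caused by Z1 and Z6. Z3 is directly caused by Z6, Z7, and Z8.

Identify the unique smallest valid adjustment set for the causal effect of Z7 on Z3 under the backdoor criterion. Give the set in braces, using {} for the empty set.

{Z6}

Variables eligible for adjustment (non-descendants of Z7, excluding Z7 and Z3): {Z1, Z2, Z6, Z8}.
Backdoor paths from Z7 to Z3:
  P1: Z7 <- Z1 -> Z6 -> Z2 <- Z8 -> Z3
  P2: Z7 <- Z1 -> Z6 -> Z3
  P3: Z7 <- Z6 -> Z2 <- Z8 -> Z3
  P4: Z7 <- Z6 -> Z3
The empty set is not sufficient: P2 (Z7 <- Z1 -> Z6 -> Z3) has no collider blocking it and no conditioned non-collider, so it is open.
Try {Z6}:
  P1: blocked at chain node Z6 ∈ conditioning set.
  P2: blocked at chain node Z6 ∈ conditioning set.
  P3: blocked at fork node Z6 ∈ conditioning set.
  P4: blocked at fork node Z6 ∈ conditioning set.
{Z6} contains no descendant of Z7 and blocks every backdoor path.
No other singleton works — e.g. {Z1} leaves P4 open — so {Z6} is the unique smallest valid adjustment set.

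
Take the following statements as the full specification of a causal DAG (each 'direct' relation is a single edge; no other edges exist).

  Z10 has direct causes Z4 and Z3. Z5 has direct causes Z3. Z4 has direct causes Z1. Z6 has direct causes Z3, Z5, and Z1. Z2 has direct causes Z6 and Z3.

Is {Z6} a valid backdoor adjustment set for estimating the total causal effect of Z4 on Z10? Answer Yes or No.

No

Backdoor paths from Z4 to Z10 (paths whose first edge points into Z4):
  P1: Z4 <- Z1 -> Z6 <- Z3 -> Z10
  P2: Z4 <- Z1 -> Z6 <- Z5 <- Z3 -> Z10
  P3: Z4 <- Z1 -> Z6 -> Z2 <- Z3 -> Z10
Condition 1 (no descendant of Z4 in the set): holds — descendants of Z4 are {Z10}; none are in {Z6}.
Condition 2 (every backdoor path blocked by {Z6}):
  P1: open — collider(s) Z6 are conditioned on (or have a conditioned descendant) and no non-collider on the path is in the set.
  P2: open — collider(s) Z6 are conditioned on (or have a conditioned descendant) and no non-collider on the path is in the set.
  P3: blocked at chain node Z6 ∈ conditioning set.
{Z6} does not satisfy the backdoor criterion.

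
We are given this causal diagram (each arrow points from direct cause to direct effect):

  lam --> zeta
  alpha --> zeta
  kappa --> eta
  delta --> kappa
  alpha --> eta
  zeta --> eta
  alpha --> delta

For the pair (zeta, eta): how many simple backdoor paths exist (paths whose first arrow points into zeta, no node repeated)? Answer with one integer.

2

A backdoor path from zeta to eta is any simple undirected path whose first edge points into zeta (i.e. leaves zeta via a parent).
Parents of zeta: {alpha, lam}.
Enumerating:
  P1: zeta <- alpha -> delta -> kappa -> eta
  P2: zeta <- alpha -> eta
That exhausts the simple backdoor paths. Count: 2.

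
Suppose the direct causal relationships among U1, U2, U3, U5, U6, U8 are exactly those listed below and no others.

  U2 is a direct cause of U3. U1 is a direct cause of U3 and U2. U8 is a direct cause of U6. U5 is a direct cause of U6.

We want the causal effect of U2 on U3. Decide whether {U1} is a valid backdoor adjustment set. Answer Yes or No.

Backdoor paths from U2 to U3 (paths whose first edge points into U2):
  P1: U2 <- U1 -> U3
Condition 1 (no descendant of U2 in the set): holds — descendants of U2 are {U3}; none are in {U1}.
Condition 2 (every backdoor path blocked by {U1}):
  P1: blocked at fork node U1 ∈ conditioning set.
{U1} satisfies the backdoor criterion.

Yes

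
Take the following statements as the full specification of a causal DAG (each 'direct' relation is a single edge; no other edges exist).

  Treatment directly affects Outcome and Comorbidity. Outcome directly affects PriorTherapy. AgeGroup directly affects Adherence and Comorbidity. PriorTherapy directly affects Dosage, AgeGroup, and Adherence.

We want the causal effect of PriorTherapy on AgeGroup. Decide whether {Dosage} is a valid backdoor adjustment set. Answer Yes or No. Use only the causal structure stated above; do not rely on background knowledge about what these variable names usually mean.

No

Backdoor paths from PriorTherapy to AgeGroup (paths whose first edge points into PriorTherapy):
  P1: PriorTherapy <- Outcome <- Treatment -> Comorbidity <- AgeGroup
Condition 1 (no descendant of PriorTherapy in the set): FAILS — Dosage is a descendant of PriorTherapy.
Condition 2 (every backdoor path blocked by {Dosage}):
  P1: blocked at collider Comorbidity (neither it nor any descendant is in the conditioning set).
{Dosage} does not satisfy the backdoor criterion.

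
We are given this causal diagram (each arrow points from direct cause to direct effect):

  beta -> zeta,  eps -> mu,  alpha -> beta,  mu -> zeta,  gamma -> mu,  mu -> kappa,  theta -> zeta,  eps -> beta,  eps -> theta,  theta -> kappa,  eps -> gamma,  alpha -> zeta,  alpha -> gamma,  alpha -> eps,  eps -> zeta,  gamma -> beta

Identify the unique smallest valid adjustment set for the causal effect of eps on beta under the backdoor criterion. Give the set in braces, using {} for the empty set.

Variables eligible for adjustment (non-descendants of eps, excluding eps and beta): {alpha}.
Backdoor paths from eps to beta:
  P1: eps <- alpha -> gamma -> beta
  P2: eps <- alpha -> gamma -> mu -> zeta <- beta
  P3: eps <- alpha -> gamma -> mu -> kappa <- theta -> zeta <- beta
  P4: eps <- alpha -> beta
  P5: eps <- alpha -> zeta <- beta
  P6: eps <- alpha -> zeta <- mu <- gamma -> beta
  P7: eps <- alpha -> zeta <- theta -> kappa <- mu <- gamma -> beta
The empty set is not sufficient: P1 (eps <- alpha -> gamma -> beta) has no collider blocking it and no conditioned non-collider, so it is open.
Try {alpha}:
  P1: blocked at fork node alpha ∈ conditioning set.
  P2: blocked at fork node alpha ∈ conditioning set.
  P3: blocked at fork node alpha ∈ conditioning set.
  P4: blocked at fork node alpha ∈ conditioning set.
  P5: blocked at fork node alpha ∈ conditioning set.
  P6: blocked at fork node alpha ∈ conditioning set.
  P7: blocked at fork node alpha ∈ conditioning set.
{alpha} contains no descendant of eps and blocks every backdoor path.
{alpha} is the unique smallest valid adjustment set.

{alpha}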